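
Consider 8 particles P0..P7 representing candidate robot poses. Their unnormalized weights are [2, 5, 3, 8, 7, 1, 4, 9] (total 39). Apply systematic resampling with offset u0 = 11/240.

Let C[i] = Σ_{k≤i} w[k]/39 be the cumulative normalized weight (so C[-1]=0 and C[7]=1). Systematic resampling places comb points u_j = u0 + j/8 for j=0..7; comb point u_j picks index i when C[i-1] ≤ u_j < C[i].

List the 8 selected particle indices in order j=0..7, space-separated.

0 1 3 3 4 6 7 7

C = [2/39, 7/39, 10/39, 6/13, 25/39, 2/3, 10/13, 1]
j=0: u_0=11/240 ∈ [0, 2/39) → index 0
j=1: u_1=41/240 ∈ [2/39, 7/39) → index 1
j=2: u_2=71/240 ∈ [10/39, 6/13) → index 3
j=3: u_3=101/240 ∈ [10/39, 6/13) → index 3
j=4: u_4=131/240 ∈ [6/13, 25/39) → index 4
j=5: u_5=161/240 ∈ [2/3, 10/13) → index 6
j=6: u_6=191/240 ∈ [10/13, 1) → index 7
j=7: u_7=221/240 ∈ [10/13, 1) → index 7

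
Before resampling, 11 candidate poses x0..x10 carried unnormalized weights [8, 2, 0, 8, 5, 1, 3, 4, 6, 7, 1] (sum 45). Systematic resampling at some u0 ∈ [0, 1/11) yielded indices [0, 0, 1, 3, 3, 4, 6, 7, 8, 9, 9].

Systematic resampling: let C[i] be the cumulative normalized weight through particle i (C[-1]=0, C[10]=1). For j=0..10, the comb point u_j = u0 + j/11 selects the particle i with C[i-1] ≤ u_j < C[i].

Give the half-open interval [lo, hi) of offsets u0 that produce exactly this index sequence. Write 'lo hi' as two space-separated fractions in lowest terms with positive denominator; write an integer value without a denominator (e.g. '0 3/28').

C = [8/45, 2/9, 2/9, 2/5, 23/45, 8/15, 3/5, 31/45, 37/45, 44/45, 1]
j=0 picked index 0: u0 ∈ [0, 8/45)
j=1 picked index 0: u0 ∈ [-1/11, 43/495)
j=2 picked index 1: u0 ∈ [-2/495, 4/99)
j=3 picked index 3: u0 ∈ [-5/99, 7/55)
j=4 picked index 3: u0 ∈ [-14/99, 2/55)
j=5 picked index 4: u0 ∈ [-3/55, 28/495)
j=6 picked index 6: u0 ∈ [-2/165, 3/55)
j=7 picked index 7: u0 ∈ [-2/55, 26/495)
j=8 picked index 8: u0 ∈ [-19/495, 47/495)
j=9 picked index 9: u0 ∈ [2/495, 79/495)
j=10 picked index 9: u0 ∈ [-43/495, 34/495)
intersection: [2/495, 2/55)

2/495 2/55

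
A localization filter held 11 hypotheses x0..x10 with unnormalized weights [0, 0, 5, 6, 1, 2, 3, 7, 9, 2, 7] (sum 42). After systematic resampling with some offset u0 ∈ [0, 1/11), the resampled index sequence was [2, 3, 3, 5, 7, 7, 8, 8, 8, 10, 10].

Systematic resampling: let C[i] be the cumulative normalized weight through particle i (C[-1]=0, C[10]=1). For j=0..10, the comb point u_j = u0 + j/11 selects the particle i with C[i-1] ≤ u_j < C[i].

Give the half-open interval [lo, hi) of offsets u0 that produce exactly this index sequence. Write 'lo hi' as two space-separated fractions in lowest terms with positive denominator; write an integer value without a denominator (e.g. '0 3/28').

19/462 9/154

C = [0, 0, 5/42, 11/42, 2/7, 1/3, 17/42, 4/7, 11/14, 5/6, 1]
j=0 picked index 2: u0 ∈ [0, 5/42)
j=1 picked index 3: u0 ∈ [13/462, 79/462)
j=2 picked index 3: u0 ∈ [-29/462, 37/462)
j=3 picked index 5: u0 ∈ [1/77, 2/33)
j=4 picked index 7: u0 ∈ [19/462, 16/77)
j=5 picked index 7: u0 ∈ [-23/462, 9/77)
j=6 picked index 8: u0 ∈ [2/77, 37/154)
j=7 picked index 8: u0 ∈ [-5/77, 23/154)
j=8 picked index 8: u0 ∈ [-12/77, 9/154)
j=9 picked index 10: u0 ∈ [1/66, 2/11)
j=10 picked index 10: u0 ∈ [-5/66, 1/11)
intersection: [19/462, 9/154)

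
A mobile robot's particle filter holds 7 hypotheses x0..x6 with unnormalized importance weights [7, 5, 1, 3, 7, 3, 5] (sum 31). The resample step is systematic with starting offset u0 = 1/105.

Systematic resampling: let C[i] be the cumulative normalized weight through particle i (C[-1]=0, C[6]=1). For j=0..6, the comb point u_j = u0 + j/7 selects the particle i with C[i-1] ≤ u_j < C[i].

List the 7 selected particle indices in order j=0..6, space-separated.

C = [7/31, 12/31, 13/31, 16/31, 23/31, 26/31, 1]
j=0: u_0=1/105 ∈ [0, 7/31) → index 0
j=1: u_1=16/105 ∈ [0, 7/31) → index 0
j=2: u_2=31/105 ∈ [7/31, 12/31) → index 1
j=3: u_3=46/105 ∈ [13/31, 16/31) → index 3
j=4: u_4=61/105 ∈ [16/31, 23/31) → index 4
j=5: u_5=76/105 ∈ [16/31, 23/31) → index 4
j=6: u_6=13/15 ∈ [26/31, 1) → index 6

0 0 1 3 4 4 6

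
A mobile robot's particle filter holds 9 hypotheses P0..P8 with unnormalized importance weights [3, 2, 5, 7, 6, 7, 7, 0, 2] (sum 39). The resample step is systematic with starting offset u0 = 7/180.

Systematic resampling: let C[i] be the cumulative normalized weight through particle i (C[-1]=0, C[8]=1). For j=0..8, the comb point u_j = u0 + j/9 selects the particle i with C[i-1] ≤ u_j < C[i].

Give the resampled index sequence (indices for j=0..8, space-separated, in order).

C = [1/13, 5/39, 10/39, 17/39, 23/39, 10/13, 37/39, 37/39, 1]
j=0: u_0=7/180 ∈ [0, 1/13) → index 0
j=1: u_1=3/20 ∈ [5/39, 10/39) → index 2
j=2: u_2=47/180 ∈ [10/39, 17/39) → index 3
j=3: u_3=67/180 ∈ [10/39, 17/39) → index 3
j=4: u_4=29/60 ∈ [17/39, 23/39) → index 4
j=5: u_5=107/180 ∈ [23/39, 10/13) → index 5
j=6: u_6=127/180 ∈ [23/39, 10/13) → index 5
j=7: u_7=49/60 ∈ [10/13, 37/39) → index 6
j=8: u_8=167/180 ∈ [10/13, 37/39) → index 6

0 2 3 3 4 5 5 6 6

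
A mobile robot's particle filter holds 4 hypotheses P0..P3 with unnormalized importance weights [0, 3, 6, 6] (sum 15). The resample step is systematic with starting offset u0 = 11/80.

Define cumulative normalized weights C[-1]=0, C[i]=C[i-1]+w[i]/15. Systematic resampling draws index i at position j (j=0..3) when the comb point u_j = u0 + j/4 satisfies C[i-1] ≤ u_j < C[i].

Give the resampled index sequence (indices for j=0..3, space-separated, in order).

C = [0, 1/5, 3/5, 1]
j=0: u_0=11/80 ∈ [0, 1/5) → index 1
j=1: u_1=31/80 ∈ [1/5, 3/5) → index 2
j=2: u_2=51/80 ∈ [3/5, 1) → index 3
j=3: u_3=71/80 ∈ [3/5, 1) → index 3

1 2 3 3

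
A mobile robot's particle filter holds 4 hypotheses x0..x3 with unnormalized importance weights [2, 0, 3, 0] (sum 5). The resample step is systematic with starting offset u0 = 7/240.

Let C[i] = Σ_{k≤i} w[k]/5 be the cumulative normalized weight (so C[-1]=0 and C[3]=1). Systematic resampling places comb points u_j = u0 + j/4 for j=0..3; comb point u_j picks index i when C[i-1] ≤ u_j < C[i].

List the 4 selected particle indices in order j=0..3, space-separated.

0 0 2 2

C = [2/5, 2/5, 1, 1]
j=0: u_0=7/240 ∈ [0, 2/5) → index 0
j=1: u_1=67/240 ∈ [0, 2/5) → index 0
j=2: u_2=127/240 ∈ [2/5, 1) → index 2
j=3: u_3=187/240 ∈ [2/5, 1) → index 2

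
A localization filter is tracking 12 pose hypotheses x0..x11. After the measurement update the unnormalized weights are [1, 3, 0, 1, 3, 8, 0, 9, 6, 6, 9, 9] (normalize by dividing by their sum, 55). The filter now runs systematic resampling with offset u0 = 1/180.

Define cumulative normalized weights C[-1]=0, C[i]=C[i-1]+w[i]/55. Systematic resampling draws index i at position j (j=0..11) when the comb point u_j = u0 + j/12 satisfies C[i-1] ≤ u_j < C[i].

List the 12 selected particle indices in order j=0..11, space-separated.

0 3 5 5 7 7 8 9 9 10 11 11

C = [1/55, 4/55, 4/55, 1/11, 8/55, 16/55, 16/55, 5/11, 31/55, 37/55, 46/55, 1]
j=0: u_0=1/180 ∈ [0, 1/55) → index 0
j=1: u_1=4/45 ∈ [4/55, 1/11) → index 3
j=2: u_2=31/180 ∈ [8/55, 16/55) → index 5
j=3: u_3=23/90 ∈ [8/55, 16/55) → index 5
j=4: u_4=61/180 ∈ [16/55, 5/11) → index 7
j=5: u_5=19/45 ∈ [16/55, 5/11) → index 7
j=6: u_6=91/180 ∈ [5/11, 31/55) → index 8
j=7: u_7=53/90 ∈ [31/55, 37/55) → index 9
j=8: u_8=121/180 ∈ [31/55, 37/55) → index 9
j=9: u_9=34/45 ∈ [37/55, 46/55) → index 10
j=10: u_10=151/180 ∈ [46/55, 1) → index 11
j=11: u_11=83/90 ∈ [46/55, 1) → index 11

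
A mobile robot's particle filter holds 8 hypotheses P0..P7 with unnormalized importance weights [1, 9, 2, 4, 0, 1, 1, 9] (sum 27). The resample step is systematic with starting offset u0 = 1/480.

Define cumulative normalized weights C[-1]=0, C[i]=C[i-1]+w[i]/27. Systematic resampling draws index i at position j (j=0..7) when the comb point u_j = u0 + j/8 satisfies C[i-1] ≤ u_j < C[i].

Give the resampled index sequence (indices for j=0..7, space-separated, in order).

0 1 1 2 3 5 7 7

C = [1/27, 10/27, 4/9, 16/27, 16/27, 17/27, 2/3, 1]
j=0: u_0=1/480 ∈ [0, 1/27) → index 0
j=1: u_1=61/480 ∈ [1/27, 10/27) → index 1
j=2: u_2=121/480 ∈ [1/27, 10/27) → index 1
j=3: u_3=181/480 ∈ [10/27, 4/9) → index 2
j=4: u_4=241/480 ∈ [4/9, 16/27) → index 3
j=5: u_5=301/480 ∈ [16/27, 17/27) → index 5
j=6: u_6=361/480 ∈ [2/3, 1) → index 7
j=7: u_7=421/480 ∈ [2/3, 1) → index 7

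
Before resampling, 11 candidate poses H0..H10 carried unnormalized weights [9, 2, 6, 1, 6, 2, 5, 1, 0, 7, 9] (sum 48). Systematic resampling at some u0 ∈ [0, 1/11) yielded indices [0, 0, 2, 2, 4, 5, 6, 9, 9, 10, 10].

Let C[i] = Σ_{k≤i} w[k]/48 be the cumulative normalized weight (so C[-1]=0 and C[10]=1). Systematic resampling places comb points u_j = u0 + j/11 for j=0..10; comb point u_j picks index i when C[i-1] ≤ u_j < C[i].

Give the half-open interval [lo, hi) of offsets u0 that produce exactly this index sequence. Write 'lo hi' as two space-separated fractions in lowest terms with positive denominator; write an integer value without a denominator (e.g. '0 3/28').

25/528 43/528

C = [3/16, 11/48, 17/48, 3/8, 1/2, 13/24, 31/48, 2/3, 2/3, 13/16, 1]
j=0 picked index 0: u0 ∈ [0, 3/16)
j=1 picked index 0: u0 ∈ [-1/11, 17/176)
j=2 picked index 2: u0 ∈ [25/528, 91/528)
j=3 picked index 2: u0 ∈ [-23/528, 43/528)
j=4 picked index 4: u0 ∈ [1/88, 3/22)
j=5 picked index 5: u0 ∈ [1/22, 23/264)
j=6 picked index 6: u0 ∈ [-1/264, 53/528)
j=7 picked index 9: u0 ∈ [1/33, 31/176)
j=8 picked index 9: u0 ∈ [-2/33, 15/176)
j=9 picked index 10: u0 ∈ [-1/176, 2/11)
j=10 picked index 10: u0 ∈ [-17/176, 1/11)
intersection: [25/528, 43/528)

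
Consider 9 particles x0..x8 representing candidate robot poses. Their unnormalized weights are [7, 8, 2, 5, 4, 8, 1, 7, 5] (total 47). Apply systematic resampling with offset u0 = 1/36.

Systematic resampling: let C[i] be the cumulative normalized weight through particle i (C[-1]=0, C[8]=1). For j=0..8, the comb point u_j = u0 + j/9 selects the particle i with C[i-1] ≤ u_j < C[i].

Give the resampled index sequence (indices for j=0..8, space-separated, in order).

C = [7/47, 15/47, 17/47, 22/47, 26/47, 34/47, 35/47, 42/47, 1]
j=0: u_0=1/36 ∈ [0, 7/47) → index 0
j=1: u_1=5/36 ∈ [0, 7/47) → index 0
j=2: u_2=1/4 ∈ [7/47, 15/47) → index 1
j=3: u_3=13/36 ∈ [15/47, 17/47) → index 2
j=4: u_4=17/36 ∈ [22/47, 26/47) → index 4
j=5: u_5=7/12 ∈ [26/47, 34/47) → index 5
j=6: u_6=25/36 ∈ [26/47, 34/47) → index 5
j=7: u_7=29/36 ∈ [35/47, 42/47) → index 7
j=8: u_8=11/12 ∈ [42/47, 1) → index 8

0 0 1 2 4 5 5 7 8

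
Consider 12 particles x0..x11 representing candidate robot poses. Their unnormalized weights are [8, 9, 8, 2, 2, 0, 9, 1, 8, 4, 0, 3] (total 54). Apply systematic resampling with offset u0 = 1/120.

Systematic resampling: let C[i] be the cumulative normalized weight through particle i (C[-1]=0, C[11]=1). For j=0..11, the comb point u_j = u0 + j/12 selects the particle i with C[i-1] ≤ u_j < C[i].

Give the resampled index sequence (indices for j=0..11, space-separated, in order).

0 0 1 1 2 2 4 6 6 8 8 9

C = [4/27, 17/54, 25/54, 1/2, 29/54, 29/54, 19/27, 13/18, 47/54, 17/18, 17/18, 1]
j=0: u_0=1/120 ∈ [0, 4/27) → index 0
j=1: u_1=11/120 ∈ [0, 4/27) → index 0
j=2: u_2=7/40 ∈ [4/27, 17/54) → index 1
j=3: u_3=31/120 ∈ [4/27, 17/54) → index 1
j=4: u_4=41/120 ∈ [17/54, 25/54) → index 2
j=5: u_5=17/40 ∈ [17/54, 25/54) → index 2
j=6: u_6=61/120 ∈ [1/2, 29/54) → index 4
j=7: u_7=71/120 ∈ [29/54, 19/27) → index 6
j=8: u_8=27/40 ∈ [29/54, 19/27) → index 6
j=9: u_9=91/120 ∈ [13/18, 47/54) → index 8
j=10: u_10=101/120 ∈ [13/18, 47/54) → index 8
j=11: u_11=37/40 ∈ [47/54, 17/18) → index 9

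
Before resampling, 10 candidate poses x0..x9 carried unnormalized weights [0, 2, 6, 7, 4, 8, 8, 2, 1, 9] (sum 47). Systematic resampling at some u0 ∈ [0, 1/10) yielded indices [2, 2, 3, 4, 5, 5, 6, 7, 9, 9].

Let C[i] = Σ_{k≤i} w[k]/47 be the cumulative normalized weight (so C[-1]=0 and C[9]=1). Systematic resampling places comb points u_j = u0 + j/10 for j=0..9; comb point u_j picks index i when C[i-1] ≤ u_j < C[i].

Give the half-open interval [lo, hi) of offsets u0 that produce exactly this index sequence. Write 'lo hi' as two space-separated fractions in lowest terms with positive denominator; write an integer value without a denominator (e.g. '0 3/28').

C = [0, 2/47, 8/47, 15/47, 19/47, 27/47, 35/47, 37/47, 38/47, 1]
j=0 picked index 2: u0 ∈ [2/47, 8/47)
j=1 picked index 2: u0 ∈ [-27/470, 33/470)
j=2 picked index 3: u0 ∈ [-7/235, 28/235)
j=3 picked index 4: u0 ∈ [9/470, 49/470)
j=4 picked index 5: u0 ∈ [1/235, 41/235)
j=5 picked index 5: u0 ∈ [-9/94, 7/94)
j=6 picked index 6: u0 ∈ [-6/235, 34/235)
j=7 picked index 7: u0 ∈ [21/470, 41/470)
j=8 picked index 9: u0 ∈ [2/235, 1/5)
j=9 picked index 9: u0 ∈ [-43/470, 1/10)
intersection: [21/470, 33/470)

21/470 33/470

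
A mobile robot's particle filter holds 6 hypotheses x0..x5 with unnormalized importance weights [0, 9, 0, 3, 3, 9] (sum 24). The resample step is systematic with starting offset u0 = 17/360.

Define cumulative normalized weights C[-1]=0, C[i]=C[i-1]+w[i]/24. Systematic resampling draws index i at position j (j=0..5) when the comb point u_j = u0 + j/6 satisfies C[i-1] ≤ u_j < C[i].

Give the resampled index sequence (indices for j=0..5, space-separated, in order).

C = [0, 3/8, 3/8, 1/2, 5/8, 1]
j=0: u_0=17/360 ∈ [0, 3/8) → index 1
j=1: u_1=77/360 ∈ [0, 3/8) → index 1
j=2: u_2=137/360 ∈ [3/8, 1/2) → index 3
j=3: u_3=197/360 ∈ [1/2, 5/8) → index 4
j=4: u_4=257/360 ∈ [5/8, 1) → index 5
j=5: u_5=317/360 ∈ [5/8, 1) → index 5

1 1 3 4 5 5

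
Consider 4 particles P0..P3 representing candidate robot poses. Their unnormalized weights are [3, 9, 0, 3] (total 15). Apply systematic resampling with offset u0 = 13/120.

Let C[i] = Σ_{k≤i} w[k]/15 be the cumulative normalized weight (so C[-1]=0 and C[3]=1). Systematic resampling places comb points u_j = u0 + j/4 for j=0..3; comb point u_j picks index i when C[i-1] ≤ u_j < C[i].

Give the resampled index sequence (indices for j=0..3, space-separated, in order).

0 1 1 3

C = [1/5, 4/5, 4/5, 1]
j=0: u_0=13/120 ∈ [0, 1/5) → index 0
j=1: u_1=43/120 ∈ [1/5, 4/5) → index 1
j=2: u_2=73/120 ∈ [1/5, 4/5) → index 1
j=3: u_3=103/120 ∈ [4/5, 1) → index 3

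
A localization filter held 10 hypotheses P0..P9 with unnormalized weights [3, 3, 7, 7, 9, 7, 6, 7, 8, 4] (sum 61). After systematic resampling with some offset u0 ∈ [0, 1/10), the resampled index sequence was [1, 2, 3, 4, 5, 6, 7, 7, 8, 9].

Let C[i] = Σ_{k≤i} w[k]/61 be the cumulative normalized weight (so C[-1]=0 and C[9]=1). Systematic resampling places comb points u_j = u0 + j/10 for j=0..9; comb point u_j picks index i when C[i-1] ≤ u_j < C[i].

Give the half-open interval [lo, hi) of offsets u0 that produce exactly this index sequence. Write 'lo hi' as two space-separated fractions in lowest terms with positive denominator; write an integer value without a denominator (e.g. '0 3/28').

C = [3/61, 6/61, 13/61, 20/61, 29/61, 36/61, 42/61, 49/61, 57/61, 1]
j=0 picked index 1: u0 ∈ [3/61, 6/61)
j=1 picked index 2: u0 ∈ [-1/610, 69/610)
j=2 picked index 3: u0 ∈ [4/305, 39/305)
j=3 picked index 4: u0 ∈ [17/610, 107/610)
j=4 picked index 5: u0 ∈ [23/305, 58/305)
j=5 picked index 6: u0 ∈ [11/122, 23/122)
j=6 picked index 7: u0 ∈ [27/305, 62/305)
j=7 picked index 7: u0 ∈ [-7/610, 63/610)
j=8 picked index 8: u0 ∈ [1/305, 41/305)
j=9 picked index 9: u0 ∈ [21/610, 1/10)
intersection: [11/122, 6/61)

11/122 6/61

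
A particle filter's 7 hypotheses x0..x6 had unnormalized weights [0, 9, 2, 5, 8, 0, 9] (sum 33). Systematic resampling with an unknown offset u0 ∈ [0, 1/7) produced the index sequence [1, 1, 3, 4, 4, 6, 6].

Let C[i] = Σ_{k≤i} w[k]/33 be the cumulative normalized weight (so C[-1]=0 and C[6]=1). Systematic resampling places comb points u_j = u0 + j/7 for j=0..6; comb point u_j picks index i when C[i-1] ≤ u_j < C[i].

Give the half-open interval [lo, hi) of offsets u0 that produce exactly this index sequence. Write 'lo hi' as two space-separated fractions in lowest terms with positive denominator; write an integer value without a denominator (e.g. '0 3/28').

13/231 10/77

C = [0, 3/11, 1/3, 16/33, 8/11, 8/11, 1]
j=0 picked index 1: u0 ∈ [0, 3/11)
j=1 picked index 1: u0 ∈ [-1/7, 10/77)
j=2 picked index 3: u0 ∈ [1/21, 46/231)
j=3 picked index 4: u0 ∈ [13/231, 23/77)
j=4 picked index 4: u0 ∈ [-20/231, 12/77)
j=5 picked index 6: u0 ∈ [1/77, 2/7)
j=6 picked index 6: u0 ∈ [-10/77, 1/7)
intersection: [13/231, 10/77)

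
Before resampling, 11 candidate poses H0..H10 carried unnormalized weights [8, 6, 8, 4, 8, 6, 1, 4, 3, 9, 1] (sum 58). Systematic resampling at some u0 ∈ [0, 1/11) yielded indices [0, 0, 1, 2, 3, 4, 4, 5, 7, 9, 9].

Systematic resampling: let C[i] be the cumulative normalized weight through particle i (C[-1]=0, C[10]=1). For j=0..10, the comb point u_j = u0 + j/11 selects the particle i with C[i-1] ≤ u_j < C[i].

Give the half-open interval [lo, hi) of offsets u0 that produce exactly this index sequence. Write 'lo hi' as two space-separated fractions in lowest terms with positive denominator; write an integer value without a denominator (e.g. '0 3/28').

C = [4/29, 7/29, 11/29, 13/29, 17/29, 20/29, 41/58, 45/58, 24/29, 57/58, 1]
j=0 picked index 0: u0 ∈ [0, 4/29)
j=1 picked index 0: u0 ∈ [-1/11, 15/319)
j=2 picked index 1: u0 ∈ [-14/319, 19/319)
j=3 picked index 2: u0 ∈ [-10/319, 34/319)
j=4 picked index 3: u0 ∈ [5/319, 27/319)
j=5 picked index 4: u0 ∈ [-2/319, 42/319)
j=6 picked index 4: u0 ∈ [-31/319, 13/319)
j=7 picked index 5: u0 ∈ [-16/319, 17/319)
j=8 picked index 7: u0 ∈ [-13/638, 31/638)
j=9 picked index 9: u0 ∈ [3/319, 105/638)
j=10 picked index 9: u0 ∈ [-26/319, 47/638)
intersection: [5/319, 13/319)

5/319 13/319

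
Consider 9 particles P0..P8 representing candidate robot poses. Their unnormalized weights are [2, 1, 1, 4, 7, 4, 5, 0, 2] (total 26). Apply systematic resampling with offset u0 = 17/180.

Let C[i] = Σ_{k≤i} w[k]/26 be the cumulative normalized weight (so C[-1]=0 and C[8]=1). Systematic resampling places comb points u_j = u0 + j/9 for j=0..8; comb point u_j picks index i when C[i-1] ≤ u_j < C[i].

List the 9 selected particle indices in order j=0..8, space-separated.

1 3 4 4 4 5 6 6 8

C = [1/13, 3/26, 2/13, 4/13, 15/26, 19/26, 12/13, 12/13, 1]
j=0: u_0=17/180 ∈ [1/13, 3/26) → index 1
j=1: u_1=37/180 ∈ [2/13, 4/13) → index 3
j=2: u_2=19/60 ∈ [4/13, 15/26) → index 4
j=3: u_3=77/180 ∈ [4/13, 15/26) → index 4
j=4: u_4=97/180 ∈ [4/13, 15/26) → index 4
j=5: u_5=13/20 ∈ [15/26, 19/26) → index 5
j=6: u_6=137/180 ∈ [19/26, 12/13) → index 6
j=7: u_7=157/180 ∈ [19/26, 12/13) → index 6
j=8: u_8=59/60 ∈ [12/13, 1) → index 8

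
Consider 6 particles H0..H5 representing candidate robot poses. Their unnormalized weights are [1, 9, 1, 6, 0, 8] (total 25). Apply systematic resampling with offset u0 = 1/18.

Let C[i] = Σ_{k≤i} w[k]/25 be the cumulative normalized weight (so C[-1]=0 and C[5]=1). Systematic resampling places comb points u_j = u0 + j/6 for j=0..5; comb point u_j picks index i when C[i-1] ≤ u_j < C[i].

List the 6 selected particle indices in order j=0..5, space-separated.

1 1 1 3 5 5

C = [1/25, 2/5, 11/25, 17/25, 17/25, 1]
j=0: u_0=1/18 ∈ [1/25, 2/5) → index 1
j=1: u_1=2/9 ∈ [1/25, 2/5) → index 1
j=2: u_2=7/18 ∈ [1/25, 2/5) → index 1
j=3: u_3=5/9 ∈ [11/25, 17/25) → index 3
j=4: u_4=13/18 ∈ [17/25, 1) → index 5
j=5: u_5=8/9 ∈ [17/25, 1) → index 5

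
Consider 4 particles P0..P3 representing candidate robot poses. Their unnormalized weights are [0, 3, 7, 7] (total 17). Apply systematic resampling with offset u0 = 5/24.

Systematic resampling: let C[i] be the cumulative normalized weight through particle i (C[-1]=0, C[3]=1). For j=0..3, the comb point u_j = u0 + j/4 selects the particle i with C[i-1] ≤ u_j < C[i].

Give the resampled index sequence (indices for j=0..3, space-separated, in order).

2 2 3 3

C = [0, 3/17, 10/17, 1]
j=0: u_0=5/24 ∈ [3/17, 10/17) → index 2
j=1: u_1=11/24 ∈ [3/17, 10/17) → index 2
j=2: u_2=17/24 ∈ [10/17, 1) → index 3
j=3: u_3=23/24 ∈ [10/17, 1) → index 3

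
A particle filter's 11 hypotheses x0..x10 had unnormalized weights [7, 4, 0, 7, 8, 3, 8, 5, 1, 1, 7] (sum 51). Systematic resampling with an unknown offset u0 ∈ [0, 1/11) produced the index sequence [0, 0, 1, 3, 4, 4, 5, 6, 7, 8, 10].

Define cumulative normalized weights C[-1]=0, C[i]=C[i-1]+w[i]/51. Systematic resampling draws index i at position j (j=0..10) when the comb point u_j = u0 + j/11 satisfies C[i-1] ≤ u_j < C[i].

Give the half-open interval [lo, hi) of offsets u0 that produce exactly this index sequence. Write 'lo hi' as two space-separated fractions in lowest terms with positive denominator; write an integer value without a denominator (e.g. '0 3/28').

C = [7/51, 11/51, 11/51, 6/17, 26/51, 29/51, 37/51, 14/17, 43/51, 44/51, 1]
j=0 picked index 0: u0 ∈ [0, 7/51)
j=1 picked index 0: u0 ∈ [-1/11, 26/561)
j=2 picked index 1: u0 ∈ [-25/561, 19/561)
j=3 picked index 3: u0 ∈ [-32/561, 15/187)
j=4 picked index 4: u0 ∈ [-2/187, 82/561)
j=5 picked index 4: u0 ∈ [-19/187, 31/561)
j=6 picked index 5: u0 ∈ [-20/561, 13/561)
j=7 picked index 6: u0 ∈ [-38/561, 50/561)
j=8 picked index 7: u0 ∈ [-1/561, 18/187)
j=9 picked index 8: u0 ∈ [1/187, 14/561)
j=10 picked index 10: u0 ∈ [-26/561, 1/11)
intersection: [1/187, 13/561)

1/187 13/561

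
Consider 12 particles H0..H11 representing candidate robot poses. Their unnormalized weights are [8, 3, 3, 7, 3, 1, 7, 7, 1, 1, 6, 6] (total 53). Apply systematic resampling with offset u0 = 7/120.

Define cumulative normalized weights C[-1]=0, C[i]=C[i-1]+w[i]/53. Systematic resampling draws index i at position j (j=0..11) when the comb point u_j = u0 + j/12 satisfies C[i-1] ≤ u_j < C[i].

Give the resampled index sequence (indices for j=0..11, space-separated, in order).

0 0 2 3 3 6 6 7 7 10 11 11

C = [8/53, 11/53, 14/53, 21/53, 24/53, 25/53, 32/53, 39/53, 40/53, 41/53, 47/53, 1]
j=0: u_0=7/120 ∈ [0, 8/53) → index 0
j=1: u_1=17/120 ∈ [0, 8/53) → index 0
j=2: u_2=9/40 ∈ [11/53, 14/53) → index 2
j=3: u_3=37/120 ∈ [14/53, 21/53) → index 3
j=4: u_4=47/120 ∈ [14/53, 21/53) → index 3
j=5: u_5=19/40 ∈ [25/53, 32/53) → index 6
j=6: u_6=67/120 ∈ [25/53, 32/53) → index 6
j=7: u_7=77/120 ∈ [32/53, 39/53) → index 7
j=8: u_8=29/40 ∈ [32/53, 39/53) → index 7
j=9: u_9=97/120 ∈ [41/53, 47/53) → index 10
j=10: u_10=107/120 ∈ [47/53, 1) → index 11
j=11: u_11=39/40 ∈ [47/53, 1) → index 11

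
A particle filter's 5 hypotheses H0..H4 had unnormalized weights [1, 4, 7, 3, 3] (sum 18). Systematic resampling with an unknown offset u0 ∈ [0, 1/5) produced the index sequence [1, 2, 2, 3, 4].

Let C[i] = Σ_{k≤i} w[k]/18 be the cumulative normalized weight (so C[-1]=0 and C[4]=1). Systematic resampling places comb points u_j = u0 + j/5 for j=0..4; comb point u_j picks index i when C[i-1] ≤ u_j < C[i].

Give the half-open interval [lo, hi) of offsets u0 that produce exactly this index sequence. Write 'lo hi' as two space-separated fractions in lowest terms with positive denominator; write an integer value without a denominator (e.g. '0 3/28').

7/90 1/5

C = [1/18, 5/18, 2/3, 5/6, 1]
j=0 picked index 1: u0 ∈ [1/18, 5/18)
j=1 picked index 2: u0 ∈ [7/90, 7/15)
j=2 picked index 2: u0 ∈ [-11/90, 4/15)
j=3 picked index 3: u0 ∈ [1/15, 7/30)
j=4 picked index 4: u0 ∈ [1/30, 1/5)
intersection: [7/90, 1/5)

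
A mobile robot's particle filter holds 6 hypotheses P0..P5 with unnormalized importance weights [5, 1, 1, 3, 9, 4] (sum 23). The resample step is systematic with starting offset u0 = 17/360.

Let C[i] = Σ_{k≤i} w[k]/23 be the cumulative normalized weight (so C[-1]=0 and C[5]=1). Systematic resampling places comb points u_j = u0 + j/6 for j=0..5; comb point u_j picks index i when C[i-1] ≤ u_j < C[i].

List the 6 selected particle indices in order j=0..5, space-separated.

C = [5/23, 6/23, 7/23, 10/23, 19/23, 1]
j=0: u_0=17/360 ∈ [0, 5/23) → index 0
j=1: u_1=77/360 ∈ [0, 5/23) → index 0
j=2: u_2=137/360 ∈ [7/23, 10/23) → index 3
j=3: u_3=197/360 ∈ [10/23, 19/23) → index 4
j=4: u_4=257/360 ∈ [10/23, 19/23) → index 4
j=5: u_5=317/360 ∈ [19/23, 1) → index 5

0 0 3 4 4 5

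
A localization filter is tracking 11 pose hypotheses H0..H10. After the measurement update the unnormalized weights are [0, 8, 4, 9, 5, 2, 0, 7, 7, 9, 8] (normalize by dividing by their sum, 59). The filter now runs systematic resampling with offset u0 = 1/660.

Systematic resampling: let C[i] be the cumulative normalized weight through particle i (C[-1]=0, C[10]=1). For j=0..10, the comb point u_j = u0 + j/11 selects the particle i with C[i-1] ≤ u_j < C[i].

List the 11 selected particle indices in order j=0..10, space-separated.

1 1 2 3 4 5 7 8 9 9 10

C = [0, 8/59, 12/59, 21/59, 26/59, 28/59, 28/59, 35/59, 42/59, 51/59, 1]
j=0: u_0=1/660 ∈ [0, 8/59) → index 1
j=1: u_1=61/660 ∈ [0, 8/59) → index 1
j=2: u_2=11/60 ∈ [8/59, 12/59) → index 2
j=3: u_3=181/660 ∈ [12/59, 21/59) → index 3
j=4: u_4=241/660 ∈ [21/59, 26/59) → index 4
j=5: u_5=301/660 ∈ [26/59, 28/59) → index 5
j=6: u_6=361/660 ∈ [28/59, 35/59) → index 7
j=7: u_7=421/660 ∈ [35/59, 42/59) → index 8
j=8: u_8=481/660 ∈ [42/59, 51/59) → index 9
j=9: u_9=541/660 ∈ [42/59, 51/59) → index 9
j=10: u_10=601/660 ∈ [51/59, 1) → index 10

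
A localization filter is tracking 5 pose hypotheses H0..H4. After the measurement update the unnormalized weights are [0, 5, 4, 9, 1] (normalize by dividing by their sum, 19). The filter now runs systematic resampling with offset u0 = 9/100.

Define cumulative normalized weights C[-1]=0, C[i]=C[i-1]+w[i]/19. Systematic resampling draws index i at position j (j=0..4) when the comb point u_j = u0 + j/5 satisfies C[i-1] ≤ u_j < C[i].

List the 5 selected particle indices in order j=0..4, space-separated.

C = [0, 5/19, 9/19, 18/19, 1]
j=0: u_0=9/100 ∈ [0, 5/19) → index 1
j=1: u_1=29/100 ∈ [5/19, 9/19) → index 2
j=2: u_2=49/100 ∈ [9/19, 18/19) → index 3
j=3: u_3=69/100 ∈ [9/19, 18/19) → index 3
j=4: u_4=89/100 ∈ [9/19, 18/19) → index 3

1 2 3 3 3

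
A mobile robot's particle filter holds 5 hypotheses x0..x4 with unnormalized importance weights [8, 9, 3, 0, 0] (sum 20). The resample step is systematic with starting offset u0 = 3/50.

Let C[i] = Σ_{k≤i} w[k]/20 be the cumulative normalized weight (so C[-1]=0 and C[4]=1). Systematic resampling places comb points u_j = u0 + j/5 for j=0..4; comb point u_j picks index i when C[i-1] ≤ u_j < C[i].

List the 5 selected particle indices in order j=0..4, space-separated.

C = [2/5, 17/20, 1, 1, 1]
j=0: u_0=3/50 ∈ [0, 2/5) → index 0
j=1: u_1=13/50 ∈ [0, 2/5) → index 0
j=2: u_2=23/50 ∈ [2/5, 17/20) → index 1
j=3: u_3=33/50 ∈ [2/5, 17/20) → index 1
j=4: u_4=43/50 ∈ [17/20, 1) → index 2

0 0 1 1 2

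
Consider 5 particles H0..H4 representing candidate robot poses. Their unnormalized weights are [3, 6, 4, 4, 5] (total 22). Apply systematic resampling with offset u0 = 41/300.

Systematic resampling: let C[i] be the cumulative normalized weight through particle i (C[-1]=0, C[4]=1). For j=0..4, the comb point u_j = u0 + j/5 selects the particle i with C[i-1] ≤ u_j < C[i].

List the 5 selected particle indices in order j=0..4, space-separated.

1 1 2 3 4

C = [3/22, 9/22, 13/22, 17/22, 1]
j=0: u_0=41/300 ∈ [3/22, 9/22) → index 1
j=1: u_1=101/300 ∈ [3/22, 9/22) → index 1
j=2: u_2=161/300 ∈ [9/22, 13/22) → index 2
j=3: u_3=221/300 ∈ [13/22, 17/22) → index 3
j=4: u_4=281/300 ∈ [17/22, 1) → index 4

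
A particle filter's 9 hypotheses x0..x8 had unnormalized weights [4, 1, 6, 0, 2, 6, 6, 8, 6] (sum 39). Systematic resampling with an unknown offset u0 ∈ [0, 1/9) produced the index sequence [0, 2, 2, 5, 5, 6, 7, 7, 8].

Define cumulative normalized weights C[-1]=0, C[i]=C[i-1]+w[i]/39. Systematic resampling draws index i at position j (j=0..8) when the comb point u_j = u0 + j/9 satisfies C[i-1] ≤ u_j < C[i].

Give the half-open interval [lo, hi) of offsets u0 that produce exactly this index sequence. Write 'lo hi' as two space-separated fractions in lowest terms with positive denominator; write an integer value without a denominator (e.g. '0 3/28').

2/117 5/117

C = [4/39, 5/39, 11/39, 11/39, 1/3, 19/39, 25/39, 11/13, 1]
j=0 picked index 0: u0 ∈ [0, 4/39)
j=1 picked index 2: u0 ∈ [2/117, 20/117)
j=2 picked index 2: u0 ∈ [-11/117, 7/117)
j=3 picked index 5: u0 ∈ [0, 2/13)
j=4 picked index 5: u0 ∈ [-1/9, 5/117)
j=5 picked index 6: u0 ∈ [-8/117, 10/117)
j=6 picked index 7: u0 ∈ [-1/39, 7/39)
j=7 picked index 7: u0 ∈ [-16/117, 8/117)
j=8 picked index 8: u0 ∈ [-5/117, 1/9)
intersection: [2/117, 5/117)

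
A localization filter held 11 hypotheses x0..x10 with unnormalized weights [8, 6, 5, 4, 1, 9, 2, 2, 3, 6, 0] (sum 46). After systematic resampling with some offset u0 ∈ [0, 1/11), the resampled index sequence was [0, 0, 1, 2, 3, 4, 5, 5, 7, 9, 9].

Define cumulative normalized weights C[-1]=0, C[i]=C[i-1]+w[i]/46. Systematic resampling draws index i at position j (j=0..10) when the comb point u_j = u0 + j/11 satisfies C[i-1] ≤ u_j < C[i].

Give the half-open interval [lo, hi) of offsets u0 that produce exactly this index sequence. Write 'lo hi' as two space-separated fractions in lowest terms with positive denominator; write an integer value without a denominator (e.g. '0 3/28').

C = [4/23, 7/23, 19/46, 1/2, 12/23, 33/46, 35/46, 37/46, 20/23, 1, 1]
j=0 picked index 0: u0 ∈ [0, 4/23)
j=1 picked index 0: u0 ∈ [-1/11, 21/253)
j=2 picked index 1: u0 ∈ [-2/253, 31/253)
j=3 picked index 2: u0 ∈ [8/253, 71/506)
j=4 picked index 3: u0 ∈ [25/506, 3/22)
j=5 picked index 4: u0 ∈ [1/22, 17/253)
j=6 picked index 5: u0 ∈ [-6/253, 87/506)
j=7 picked index 5: u0 ∈ [-29/253, 41/506)
j=8 picked index 7: u0 ∈ [17/506, 39/506)
j=9 picked index 9: u0 ∈ [13/253, 2/11)
j=10 picked index 9: u0 ∈ [-10/253, 1/11)
intersection: [13/253, 17/253)

13/253 17/253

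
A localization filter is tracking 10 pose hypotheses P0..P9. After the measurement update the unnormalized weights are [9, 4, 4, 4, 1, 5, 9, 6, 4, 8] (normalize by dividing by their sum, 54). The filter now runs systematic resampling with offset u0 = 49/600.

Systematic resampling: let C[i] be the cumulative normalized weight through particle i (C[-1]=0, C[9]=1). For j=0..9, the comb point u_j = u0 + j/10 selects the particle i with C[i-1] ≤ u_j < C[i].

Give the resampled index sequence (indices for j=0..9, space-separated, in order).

0 1 2 3 5 6 7 8 9 9

C = [1/6, 13/54, 17/54, 7/18, 11/27, 1/2, 2/3, 7/9, 23/27, 1]
j=0: u_0=49/600 ∈ [0, 1/6) → index 0
j=1: u_1=109/600 ∈ [1/6, 13/54) → index 1
j=2: u_2=169/600 ∈ [13/54, 17/54) → index 2
j=3: u_3=229/600 ∈ [17/54, 7/18) → index 3
j=4: u_4=289/600 ∈ [11/27, 1/2) → index 5
j=5: u_5=349/600 ∈ [1/2, 2/3) → index 6
j=6: u_6=409/600 ∈ [2/3, 7/9) → index 7
j=7: u_7=469/600 ∈ [7/9, 23/27) → index 8
j=8: u_8=529/600 ∈ [23/27, 1) → index 9
j=9: u_9=589/600 ∈ [23/27, 1) → index 9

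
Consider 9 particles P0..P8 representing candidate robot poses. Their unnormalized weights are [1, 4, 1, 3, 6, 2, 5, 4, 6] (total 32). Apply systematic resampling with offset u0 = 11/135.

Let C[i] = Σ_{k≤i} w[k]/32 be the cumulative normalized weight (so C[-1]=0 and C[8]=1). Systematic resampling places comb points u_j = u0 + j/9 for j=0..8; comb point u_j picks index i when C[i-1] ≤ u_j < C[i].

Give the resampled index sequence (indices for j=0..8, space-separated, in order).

C = [1/32, 5/32, 3/16, 9/32, 15/32, 17/32, 11/16, 13/16, 1]
j=0: u_0=11/135 ∈ [1/32, 5/32) → index 1
j=1: u_1=26/135 ∈ [3/16, 9/32) → index 3
j=2: u_2=41/135 ∈ [9/32, 15/32) → index 4
j=3: u_3=56/135 ∈ [9/32, 15/32) → index 4
j=4: u_4=71/135 ∈ [15/32, 17/32) → index 5
j=5: u_5=86/135 ∈ [17/32, 11/16) → index 6
j=6: u_6=101/135 ∈ [11/16, 13/16) → index 7
j=7: u_7=116/135 ∈ [13/16, 1) → index 8
j=8: u_8=131/135 ∈ [13/16, 1) → index 8

1 3 4 4 5 6 7 8 8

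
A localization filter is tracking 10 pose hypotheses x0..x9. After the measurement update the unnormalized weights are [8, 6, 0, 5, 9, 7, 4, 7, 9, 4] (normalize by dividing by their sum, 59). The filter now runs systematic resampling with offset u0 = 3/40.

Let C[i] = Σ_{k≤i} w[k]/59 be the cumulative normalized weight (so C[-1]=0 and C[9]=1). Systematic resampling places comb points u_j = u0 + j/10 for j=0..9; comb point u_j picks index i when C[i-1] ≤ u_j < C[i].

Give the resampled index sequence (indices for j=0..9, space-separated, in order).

C = [8/59, 14/59, 14/59, 19/59, 28/59, 35/59, 39/59, 46/59, 55/59, 1]
j=0: u_0=3/40 ∈ [0, 8/59) → index 0
j=1: u_1=7/40 ∈ [8/59, 14/59) → index 1
j=2: u_2=11/40 ∈ [14/59, 19/59) → index 3
j=3: u_3=3/8 ∈ [19/59, 28/59) → index 4
j=4: u_4=19/40 ∈ [28/59, 35/59) → index 5
j=5: u_5=23/40 ∈ [28/59, 35/59) → index 5
j=6: u_6=27/40 ∈ [39/59, 46/59) → index 7
j=7: u_7=31/40 ∈ [39/59, 46/59) → index 7
j=8: u_8=7/8 ∈ [46/59, 55/59) → index 8
j=9: u_9=39/40 ∈ [55/59, 1) → index 9

0 1 3 4 5 5 7 7 8 9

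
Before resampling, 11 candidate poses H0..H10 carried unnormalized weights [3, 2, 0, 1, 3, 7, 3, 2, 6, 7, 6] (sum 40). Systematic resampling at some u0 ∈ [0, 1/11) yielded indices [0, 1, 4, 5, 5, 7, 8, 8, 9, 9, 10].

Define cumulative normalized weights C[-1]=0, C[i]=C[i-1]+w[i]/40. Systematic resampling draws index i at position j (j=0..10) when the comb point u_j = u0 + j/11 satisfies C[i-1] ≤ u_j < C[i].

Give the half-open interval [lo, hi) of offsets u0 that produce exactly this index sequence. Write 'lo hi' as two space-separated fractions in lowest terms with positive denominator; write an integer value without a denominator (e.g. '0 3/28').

C = [3/40, 1/8, 1/8, 3/20, 9/40, 2/5, 19/40, 21/40, 27/40, 17/20, 1]
j=0 picked index 0: u0 ∈ [0, 3/40)
j=1 picked index 1: u0 ∈ [-7/440, 3/88)
j=2 picked index 4: u0 ∈ [-7/220, 19/440)
j=3 picked index 5: u0 ∈ [-21/440, 7/55)
j=4 picked index 5: u0 ∈ [-61/440, 2/55)
j=5 picked index 7: u0 ∈ [9/440, 31/440)
j=6 picked index 8: u0 ∈ [-9/440, 57/440)
j=7 picked index 8: u0 ∈ [-49/440, 17/440)
j=8 picked index 9: u0 ∈ [-23/440, 27/220)
j=9 picked index 9: u0 ∈ [-63/440, 7/220)
j=10 picked index 10: u0 ∈ [-13/220, 1/11)
intersection: [9/440, 7/220)

9/440 7/220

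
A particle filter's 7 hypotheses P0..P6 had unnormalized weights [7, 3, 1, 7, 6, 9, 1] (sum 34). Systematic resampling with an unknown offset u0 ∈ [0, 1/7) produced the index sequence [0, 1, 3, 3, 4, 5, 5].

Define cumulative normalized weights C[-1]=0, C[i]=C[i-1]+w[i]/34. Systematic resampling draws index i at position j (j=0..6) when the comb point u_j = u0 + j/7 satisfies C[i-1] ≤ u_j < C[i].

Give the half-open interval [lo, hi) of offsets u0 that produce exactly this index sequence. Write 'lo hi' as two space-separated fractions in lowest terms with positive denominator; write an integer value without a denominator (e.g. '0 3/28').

C = [7/34, 5/17, 11/34, 9/17, 12/17, 33/34, 1]
j=0 picked index 0: u0 ∈ [0, 7/34)
j=1 picked index 1: u0 ∈ [15/238, 18/119)
j=2 picked index 3: u0 ∈ [9/238, 29/119)
j=3 picked index 3: u0 ∈ [-25/238, 12/119)
j=4 picked index 4: u0 ∈ [-5/119, 16/119)
j=5 picked index 5: u0 ∈ [-1/119, 61/238)
j=6 picked index 5: u0 ∈ [-18/119, 27/238)
intersection: [15/238, 12/119)

15/238 12/119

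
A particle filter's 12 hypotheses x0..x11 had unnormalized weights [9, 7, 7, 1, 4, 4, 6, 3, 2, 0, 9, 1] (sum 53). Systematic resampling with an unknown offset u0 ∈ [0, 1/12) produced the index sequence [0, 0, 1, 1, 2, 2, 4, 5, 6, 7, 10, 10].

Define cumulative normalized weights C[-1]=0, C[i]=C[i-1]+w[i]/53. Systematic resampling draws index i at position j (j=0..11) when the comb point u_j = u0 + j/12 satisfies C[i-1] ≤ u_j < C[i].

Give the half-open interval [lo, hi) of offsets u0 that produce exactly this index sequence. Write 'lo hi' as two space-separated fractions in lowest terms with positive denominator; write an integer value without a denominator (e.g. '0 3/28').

1/318 11/636

C = [9/53, 16/53, 23/53, 24/53, 28/53, 32/53, 38/53, 41/53, 43/53, 43/53, 52/53, 1]
j=0 picked index 0: u0 ∈ [0, 9/53)
j=1 picked index 0: u0 ∈ [-1/12, 55/636)
j=2 picked index 1: u0 ∈ [1/318, 43/318)
j=3 picked index 1: u0 ∈ [-17/212, 11/212)
j=4 picked index 2: u0 ∈ [-5/159, 16/159)
j=5 picked index 2: u0 ∈ [-73/636, 11/636)
j=6 picked index 4: u0 ∈ [-5/106, 3/106)
j=7 picked index 5: u0 ∈ [-35/636, 13/636)
j=8 picked index 6: u0 ∈ [-10/159, 8/159)
j=9 picked index 7: u0 ∈ [-7/212, 5/212)
j=10 picked index 10: u0 ∈ [-7/318, 47/318)
j=11 picked index 10: u0 ∈ [-67/636, 41/636)
intersection: [1/318, 11/636)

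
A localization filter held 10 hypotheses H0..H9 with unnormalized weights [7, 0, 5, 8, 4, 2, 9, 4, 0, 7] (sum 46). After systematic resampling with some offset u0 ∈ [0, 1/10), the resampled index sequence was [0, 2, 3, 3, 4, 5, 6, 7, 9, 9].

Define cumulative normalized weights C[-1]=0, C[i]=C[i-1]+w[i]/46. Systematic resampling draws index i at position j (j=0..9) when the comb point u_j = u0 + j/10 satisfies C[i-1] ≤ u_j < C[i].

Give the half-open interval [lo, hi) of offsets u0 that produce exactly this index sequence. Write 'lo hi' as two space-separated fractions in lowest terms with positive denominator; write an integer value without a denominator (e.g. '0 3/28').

7/115 3/46

C = [7/46, 7/46, 6/23, 10/23, 12/23, 13/23, 35/46, 39/46, 39/46, 1]
j=0 picked index 0: u0 ∈ [0, 7/46)
j=1 picked index 2: u0 ∈ [6/115, 37/230)
j=2 picked index 3: u0 ∈ [7/115, 27/115)
j=3 picked index 3: u0 ∈ [-9/230, 31/230)
j=4 picked index 4: u0 ∈ [4/115, 14/115)
j=5 picked index 5: u0 ∈ [1/46, 3/46)
j=6 picked index 6: u0 ∈ [-4/115, 37/230)
j=7 picked index 7: u0 ∈ [7/115, 17/115)
j=8 picked index 9: u0 ∈ [11/230, 1/5)
j=9 picked index 9: u0 ∈ [-6/115, 1/10)
intersection: [7/115, 3/46)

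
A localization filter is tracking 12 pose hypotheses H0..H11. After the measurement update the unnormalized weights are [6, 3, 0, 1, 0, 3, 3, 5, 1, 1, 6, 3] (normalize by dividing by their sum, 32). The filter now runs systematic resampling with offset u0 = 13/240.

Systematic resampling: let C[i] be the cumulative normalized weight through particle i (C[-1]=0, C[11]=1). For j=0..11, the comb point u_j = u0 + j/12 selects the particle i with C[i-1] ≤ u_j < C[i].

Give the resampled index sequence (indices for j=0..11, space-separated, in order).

C = [3/16, 9/32, 9/32, 5/16, 5/16, 13/32, 1/2, 21/32, 11/16, 23/32, 29/32, 1]
j=0: u_0=13/240 ∈ [0, 3/16) → index 0
j=1: u_1=11/80 ∈ [0, 3/16) → index 0
j=2: u_2=53/240 ∈ [3/16, 9/32) → index 1
j=3: u_3=73/240 ∈ [9/32, 5/16) → index 3
j=4: u_4=31/80 ∈ [5/16, 13/32) → index 5
j=5: u_5=113/240 ∈ [13/32, 1/2) → index 6
j=6: u_6=133/240 ∈ [1/2, 21/32) → index 7
j=7: u_7=51/80 ∈ [1/2, 21/32) → index 7
j=8: u_8=173/240 ∈ [23/32, 29/32) → index 10
j=9: u_9=193/240 ∈ [23/32, 29/32) → index 10
j=10: u_10=71/80 ∈ [23/32, 29/32) → index 10
j=11: u_11=233/240 ∈ [29/32, 1) → index 11

0 0 1 3 5 6 7 7 10 10 10 11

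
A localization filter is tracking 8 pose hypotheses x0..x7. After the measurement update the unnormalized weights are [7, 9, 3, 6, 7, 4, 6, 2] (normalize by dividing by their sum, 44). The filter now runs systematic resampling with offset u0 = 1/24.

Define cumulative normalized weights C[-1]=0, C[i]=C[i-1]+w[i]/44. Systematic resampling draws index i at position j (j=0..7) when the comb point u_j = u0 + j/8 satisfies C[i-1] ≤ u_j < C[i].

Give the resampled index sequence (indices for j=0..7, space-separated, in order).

C = [7/44, 4/11, 19/44, 25/44, 8/11, 9/11, 21/22, 1]
j=0: u_0=1/24 ∈ [0, 7/44) → index 0
j=1: u_1=1/6 ∈ [7/44, 4/11) → index 1
j=2: u_2=7/24 ∈ [7/44, 4/11) → index 1
j=3: u_3=5/12 ∈ [4/11, 19/44) → index 2
j=4: u_4=13/24 ∈ [19/44, 25/44) → index 3
j=5: u_5=2/3 ∈ [25/44, 8/11) → index 4
j=6: u_6=19/24 ∈ [8/11, 9/11) → index 5
j=7: u_7=11/12 ∈ [9/11, 21/22) → index 6

0 1 1 2 3 4 5 6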